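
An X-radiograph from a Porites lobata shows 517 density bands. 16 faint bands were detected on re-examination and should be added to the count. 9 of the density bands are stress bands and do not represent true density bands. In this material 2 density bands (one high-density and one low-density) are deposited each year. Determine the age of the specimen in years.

262 yr

After corrections the count is 517 − 9 + 16 = 524 density bands.
Dividing by 2 density bands per year: 524 / 2 = 262 years.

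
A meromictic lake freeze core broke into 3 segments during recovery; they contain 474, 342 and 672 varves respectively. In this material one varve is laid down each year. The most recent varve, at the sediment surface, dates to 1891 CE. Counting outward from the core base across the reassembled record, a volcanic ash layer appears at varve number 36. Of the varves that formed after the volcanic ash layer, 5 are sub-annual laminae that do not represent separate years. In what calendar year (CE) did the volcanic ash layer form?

Total varves = 474 + 342 + 672 = 1488.
The volcanic ash layer sits at varve 36 from the core base, so 1488 − 36 = 1452 varves formed after it.
1452 − 5 false = 1447 true varves after the volcanic ash layer.
1891 − 1447 = 444 CE.

444 CE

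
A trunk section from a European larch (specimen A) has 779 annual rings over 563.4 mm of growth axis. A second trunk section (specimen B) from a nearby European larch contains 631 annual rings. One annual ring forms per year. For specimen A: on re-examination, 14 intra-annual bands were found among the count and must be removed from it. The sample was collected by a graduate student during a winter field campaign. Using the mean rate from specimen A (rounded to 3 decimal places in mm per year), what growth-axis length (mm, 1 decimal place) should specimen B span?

464.4 mm

Specimen A: after corrections the count is 779 − 14 = 765 annual rings.
A: Extension rate ≈ 563.4 / 765 = 0.736 mm/year.
For B, 0.736 mm/year × 631 years = 464.4 mm.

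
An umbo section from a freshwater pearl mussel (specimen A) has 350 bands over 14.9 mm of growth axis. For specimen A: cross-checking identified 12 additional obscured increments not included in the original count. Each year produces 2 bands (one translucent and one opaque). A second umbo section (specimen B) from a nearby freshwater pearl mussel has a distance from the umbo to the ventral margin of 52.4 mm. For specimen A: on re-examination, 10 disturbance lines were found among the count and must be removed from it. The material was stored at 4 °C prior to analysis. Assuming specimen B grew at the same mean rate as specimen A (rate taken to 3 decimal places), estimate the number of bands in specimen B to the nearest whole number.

1233 bands

Specimen A: adjusted count: 350 − 10 + 12 = 352 bands.
Specimen A: dividing by 2 bands per year: 352 / 2 = 176 years.
A: 14.9 mm over 176 years gives 14.9 / 176 ≈ 0.085 mm/yr.
For B, 52.4 / 0.085 = 616.47 years; at 2 bands per year that is 616.47 × 2 ≈ 1233 bands.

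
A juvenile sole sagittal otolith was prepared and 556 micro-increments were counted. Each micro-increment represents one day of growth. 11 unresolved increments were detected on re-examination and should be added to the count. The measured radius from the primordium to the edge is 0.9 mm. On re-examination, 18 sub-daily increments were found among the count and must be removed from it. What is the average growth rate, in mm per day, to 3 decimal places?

0.002 mm per day

Correcting the raw count gives 556 − 18 + 11 = 549 true micro-increments.
Extension rate ≈ 0.9 / 549 = 0.002 mm per day.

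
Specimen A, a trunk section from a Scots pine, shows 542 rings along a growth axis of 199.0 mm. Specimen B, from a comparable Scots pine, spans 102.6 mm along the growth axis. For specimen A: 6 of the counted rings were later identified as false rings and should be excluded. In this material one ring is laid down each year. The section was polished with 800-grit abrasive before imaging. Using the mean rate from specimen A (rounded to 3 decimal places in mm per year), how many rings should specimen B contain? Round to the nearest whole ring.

277 rings

Specimen A: after corrections the count is 542 − 6 = 536 rings.
A: 199.0 mm over 536 years gives 199.0 / 536 ≈ 0.371 mm/yr.
B spans 102.6 / 0.371 = 276.55 years ≈ 277 rings.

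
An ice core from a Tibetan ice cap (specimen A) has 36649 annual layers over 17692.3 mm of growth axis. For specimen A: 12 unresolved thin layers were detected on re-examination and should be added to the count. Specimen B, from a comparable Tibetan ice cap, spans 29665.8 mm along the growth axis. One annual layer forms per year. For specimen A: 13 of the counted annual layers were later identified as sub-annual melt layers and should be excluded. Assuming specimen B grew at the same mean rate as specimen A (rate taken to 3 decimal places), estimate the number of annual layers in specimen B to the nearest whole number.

61420 annual layers

Specimen A: after corrections the count is 36649 − 13 + 12 = 36648 annual layers.
A: Mean rate = 17692.3 mm / 36648 years ≈ 0.483 mm per year.
B spans 29665.8 / 0.483 = 61419.88 years ≈ 61420 annual layers.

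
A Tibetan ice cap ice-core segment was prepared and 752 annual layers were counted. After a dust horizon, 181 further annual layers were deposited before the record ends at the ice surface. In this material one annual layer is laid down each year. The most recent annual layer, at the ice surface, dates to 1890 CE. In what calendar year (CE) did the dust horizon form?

181 annual layers post-date the dust horizon.
The annual layer at the ice surface is 1890 CE, so the dust horizon dates to 1890 − 181 = 1709 CE.

1709 CE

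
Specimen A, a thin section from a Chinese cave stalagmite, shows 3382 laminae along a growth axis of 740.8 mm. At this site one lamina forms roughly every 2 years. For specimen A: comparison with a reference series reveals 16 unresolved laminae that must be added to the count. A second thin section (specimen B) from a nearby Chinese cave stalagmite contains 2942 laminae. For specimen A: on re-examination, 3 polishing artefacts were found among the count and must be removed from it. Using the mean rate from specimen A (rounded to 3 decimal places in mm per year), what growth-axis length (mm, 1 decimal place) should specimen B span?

641.4 mm

Specimen A: true lamina count = 3382 − 3 + 16 = 3395.
Specimen A: multiplying by 2 years per lamina: 3395 × 2 = 6790 years.
A: Extension rate ≈ 740.8 / 6790 = 0.109 mm per year.
Specimen B: at 2 years per lamina, 2942 × 2 = 5884 years. For B, 0.109 mm/year × 5884 years = 641.4 mm.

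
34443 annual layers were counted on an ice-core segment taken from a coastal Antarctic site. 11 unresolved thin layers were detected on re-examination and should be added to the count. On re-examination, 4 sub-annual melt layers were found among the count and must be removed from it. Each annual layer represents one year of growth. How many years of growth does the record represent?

Adjusted count: 34443 − 4 + 11 = 34450 annual layers.
At one annual layer per year, that is 34450 years.

34450 years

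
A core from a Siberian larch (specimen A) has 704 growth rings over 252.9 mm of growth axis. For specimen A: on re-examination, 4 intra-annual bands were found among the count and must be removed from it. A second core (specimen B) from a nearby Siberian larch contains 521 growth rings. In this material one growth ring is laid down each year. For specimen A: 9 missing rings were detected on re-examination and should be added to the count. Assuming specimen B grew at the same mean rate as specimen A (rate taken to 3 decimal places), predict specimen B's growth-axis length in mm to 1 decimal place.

186.0 mm

Specimen A: after corrections the count is 704 − 4 + 9 = 709 growth rings.
A: Mean rate = 252.9 mm / 709 years ≈ 0.357 mm/yr.
For B, 0.357 mm/year × 521 years = 186.0 mm.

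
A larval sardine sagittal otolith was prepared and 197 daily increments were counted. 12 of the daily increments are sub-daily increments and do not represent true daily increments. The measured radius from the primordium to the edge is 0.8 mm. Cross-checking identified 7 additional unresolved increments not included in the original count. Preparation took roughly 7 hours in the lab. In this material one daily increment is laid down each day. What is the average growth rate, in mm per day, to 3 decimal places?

True daily increment count = 197 − 12 + 7 = 192.
Mean rate = 0.8 mm / 192 days ≈ 0.004 mm per day.

0.004 mm per day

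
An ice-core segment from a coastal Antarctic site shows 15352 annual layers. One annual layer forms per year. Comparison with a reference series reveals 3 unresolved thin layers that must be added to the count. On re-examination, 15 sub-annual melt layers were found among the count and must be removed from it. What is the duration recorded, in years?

Correcting the raw count gives 15352 − 15 + 3 = 15340 true annual layers.
One annual layer per year makes the duration 15340 years.

15340 yr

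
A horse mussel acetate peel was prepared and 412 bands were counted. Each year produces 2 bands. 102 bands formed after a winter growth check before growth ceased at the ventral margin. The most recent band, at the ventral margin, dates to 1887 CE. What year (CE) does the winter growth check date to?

102 bands formed after the winter growth check.
With 2 bands per year, 102 / 2 = 51 years.
Counting back 51 years from 1887 CE places the winter growth check in 1887 − 51 = 1836 CE.

1836 CE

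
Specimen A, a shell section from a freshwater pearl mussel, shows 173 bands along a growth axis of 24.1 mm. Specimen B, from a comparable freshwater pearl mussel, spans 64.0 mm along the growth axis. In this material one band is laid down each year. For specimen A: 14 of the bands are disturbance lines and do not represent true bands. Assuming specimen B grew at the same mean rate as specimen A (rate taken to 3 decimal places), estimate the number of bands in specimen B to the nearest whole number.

421 bands

Specimen A: adjusted count: 173 − 14 = 159 bands.
A: Extension rate ≈ 24.1 / 159 = 0.152 mm/year.
B spans 64.0 / 0.152 = 421.05 years ≈ 421 bands.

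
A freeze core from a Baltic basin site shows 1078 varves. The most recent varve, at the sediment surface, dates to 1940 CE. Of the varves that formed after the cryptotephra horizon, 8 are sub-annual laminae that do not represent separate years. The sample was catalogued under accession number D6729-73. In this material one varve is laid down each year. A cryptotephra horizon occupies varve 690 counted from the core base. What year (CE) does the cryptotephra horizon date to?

1078 − 690 = 388 varves lie beyond the cryptotephra horizon toward the sediment surface.
Removing the 8 false varves leaves 388 − 8 = 380 true varves beyond the cryptotephra horizon.
The varve at the sediment surface is 1940 CE, so the cryptotephra horizon dates to 1940 − 380 = 1560 CE.

1560 CE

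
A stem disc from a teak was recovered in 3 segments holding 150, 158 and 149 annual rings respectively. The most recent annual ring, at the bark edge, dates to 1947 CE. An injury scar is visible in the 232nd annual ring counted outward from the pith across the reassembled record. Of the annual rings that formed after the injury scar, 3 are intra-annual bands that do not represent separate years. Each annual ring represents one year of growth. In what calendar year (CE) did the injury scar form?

1725 CE

Total annual rings = 150 + 158 + 149 = 457.
The injury scar sits at annual ring 232 from the pith, so 457 − 232 = 225 annual rings formed after it.
Excluding 3 false annual rings: 225 − 3 = 222.
The annual ring at the bark edge is 1947 CE, so the injury scar dates to 1947 − 222 = 1725 CE.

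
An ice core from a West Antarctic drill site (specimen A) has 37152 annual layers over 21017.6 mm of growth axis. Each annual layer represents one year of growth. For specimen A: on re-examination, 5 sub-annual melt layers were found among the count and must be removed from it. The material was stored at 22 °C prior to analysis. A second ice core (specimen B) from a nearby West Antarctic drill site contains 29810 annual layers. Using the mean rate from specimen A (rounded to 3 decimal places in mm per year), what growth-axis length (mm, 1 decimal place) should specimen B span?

Specimen A: after corrections the count is 37152 − 5 = 37147 annual layers.
A: Extension rate ≈ 21017.6 / 37147 = 0.566 mm/year.
Length of B = 0.566 × 29810 = 16872.5 mm.

16872.5 mm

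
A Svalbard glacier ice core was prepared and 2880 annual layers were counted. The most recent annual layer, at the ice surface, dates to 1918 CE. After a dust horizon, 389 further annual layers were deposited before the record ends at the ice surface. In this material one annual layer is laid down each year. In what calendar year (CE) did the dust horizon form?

389 annual layers post-date the dust horizon.
1918 − 389 = 1529 CE.

1529 CE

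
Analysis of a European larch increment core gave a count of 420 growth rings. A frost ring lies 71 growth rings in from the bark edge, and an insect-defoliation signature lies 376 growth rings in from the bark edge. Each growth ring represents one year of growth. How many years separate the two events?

305 years

376 − 71 = 305 growth rings lie between the two events.
That is 305 years at one growth ring per year.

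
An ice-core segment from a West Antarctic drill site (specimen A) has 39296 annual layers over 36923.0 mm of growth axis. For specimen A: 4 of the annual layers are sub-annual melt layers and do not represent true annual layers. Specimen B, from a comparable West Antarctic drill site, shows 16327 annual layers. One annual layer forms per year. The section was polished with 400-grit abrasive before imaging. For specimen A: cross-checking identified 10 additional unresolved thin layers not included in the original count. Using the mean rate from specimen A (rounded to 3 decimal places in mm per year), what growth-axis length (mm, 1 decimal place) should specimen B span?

Specimen A: true annual layer count = 39296 − 4 + 10 = 39302.
A: Mean rate = 36923.0 mm / 39302 years ≈ 0.939 mm/year.
For B, 0.939 mm/year × 16327 years = 15331.1 mm.

15331.1 mm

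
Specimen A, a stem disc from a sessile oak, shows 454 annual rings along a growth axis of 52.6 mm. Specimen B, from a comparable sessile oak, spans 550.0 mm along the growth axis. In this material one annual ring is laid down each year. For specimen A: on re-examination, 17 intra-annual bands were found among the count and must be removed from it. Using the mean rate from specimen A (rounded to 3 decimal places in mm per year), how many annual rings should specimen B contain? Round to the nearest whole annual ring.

4583 annual rings

Specimen A: correcting the raw count gives 454 − 17 = 437 true annual rings.
A: Extension rate ≈ 52.6 / 437 = 0.120 mm/year.
Specimen B: 550.0 mm / 0.120 mm per year = 4583.33 years ≈ 4583 annual rings.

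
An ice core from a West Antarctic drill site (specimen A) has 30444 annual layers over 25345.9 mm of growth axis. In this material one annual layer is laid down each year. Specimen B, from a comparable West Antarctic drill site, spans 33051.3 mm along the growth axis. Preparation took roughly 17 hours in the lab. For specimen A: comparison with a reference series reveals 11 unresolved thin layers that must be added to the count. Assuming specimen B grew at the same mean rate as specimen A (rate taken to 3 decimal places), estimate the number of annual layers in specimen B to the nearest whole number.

Specimen A: correcting the raw count gives 30444 + 11 = 30455 true annual layers.
A: Extension rate ≈ 25345.9 / 30455 = 0.832 mm/year.
Specimen B: 33051.3 mm / 0.832 mm per year = 39725.12 years ≈ 39725 annual layers.

39725 annual layers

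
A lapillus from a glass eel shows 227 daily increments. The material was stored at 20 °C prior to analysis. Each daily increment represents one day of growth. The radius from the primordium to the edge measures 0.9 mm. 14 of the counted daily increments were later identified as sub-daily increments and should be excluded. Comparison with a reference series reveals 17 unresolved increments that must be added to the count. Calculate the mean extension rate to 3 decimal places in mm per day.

Correcting the raw count gives 227 − 14 + 17 = 230 true daily increments.
Mean rate = 0.9 mm / 230 days ≈ 0.004 mm per day.

0.004 mm per day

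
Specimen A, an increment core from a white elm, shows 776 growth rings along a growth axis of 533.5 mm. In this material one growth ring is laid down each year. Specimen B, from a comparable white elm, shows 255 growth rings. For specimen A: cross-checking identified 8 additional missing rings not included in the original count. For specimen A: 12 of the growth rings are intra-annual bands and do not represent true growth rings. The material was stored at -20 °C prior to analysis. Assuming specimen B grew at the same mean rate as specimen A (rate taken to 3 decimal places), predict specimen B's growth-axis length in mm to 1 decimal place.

176.2 mm

Specimen A: correcting the raw count gives 776 − 12 + 8 = 772 true growth rings.
A: 533.5 mm over 772 years gives 533.5 / 772 ≈ 0.691 mm/yr.
Length of B = 0.691 × 255 = 176.2 mm.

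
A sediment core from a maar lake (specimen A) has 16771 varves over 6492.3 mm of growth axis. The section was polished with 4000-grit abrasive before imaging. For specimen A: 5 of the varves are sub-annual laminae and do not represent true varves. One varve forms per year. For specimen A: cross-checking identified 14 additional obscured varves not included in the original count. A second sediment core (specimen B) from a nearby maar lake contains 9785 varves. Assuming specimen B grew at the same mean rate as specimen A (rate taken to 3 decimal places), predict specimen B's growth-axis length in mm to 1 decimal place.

Specimen A: adjusted count: 16771 − 5 + 14 = 16780 varves.
A: Extension rate ≈ 6492.3 / 16780 = 0.387 mm/yr.
Length of B = 0.387 × 9785 = 3786.8 mm.

3786.8 mm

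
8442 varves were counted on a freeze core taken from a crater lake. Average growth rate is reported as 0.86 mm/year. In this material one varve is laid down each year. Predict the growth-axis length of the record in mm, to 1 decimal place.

The record spans 8442 years at 0.86 mm per year.
Length ≈ 0.86 × 8442 = 7260.1 mm.

7260.1 mm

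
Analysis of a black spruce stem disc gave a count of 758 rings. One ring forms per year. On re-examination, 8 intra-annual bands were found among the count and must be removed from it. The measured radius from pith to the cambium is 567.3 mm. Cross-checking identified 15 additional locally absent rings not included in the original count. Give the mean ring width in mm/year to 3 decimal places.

Correcting the raw count gives 758 − 8 + 15 = 765 true rings.
Extension rate ≈ 567.3 / 765 = 0.742 mm/year.

0.742 mm/year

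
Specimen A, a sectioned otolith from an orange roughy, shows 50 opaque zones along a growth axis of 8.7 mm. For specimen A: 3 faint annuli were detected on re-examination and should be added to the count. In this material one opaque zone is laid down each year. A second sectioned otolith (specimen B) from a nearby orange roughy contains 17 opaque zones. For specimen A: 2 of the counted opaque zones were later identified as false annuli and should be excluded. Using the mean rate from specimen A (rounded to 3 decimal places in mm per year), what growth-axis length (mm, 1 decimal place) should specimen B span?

2.9 mm

Specimen A: adjusted count: 50 − 2 + 3 = 51 opaque zones.
A: Extension rate ≈ 8.7 / 51 = 0.171 mm per year.
Length of B = 0.171 × 17 = 2.9 mm.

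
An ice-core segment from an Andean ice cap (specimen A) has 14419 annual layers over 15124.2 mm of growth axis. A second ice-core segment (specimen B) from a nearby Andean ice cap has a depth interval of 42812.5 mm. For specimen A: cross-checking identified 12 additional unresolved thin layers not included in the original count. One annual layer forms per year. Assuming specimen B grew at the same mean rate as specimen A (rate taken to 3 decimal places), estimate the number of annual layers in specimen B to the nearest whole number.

Specimen A: after corrections the count is 14419 + 12 = 14431 annual layers.
A: Mean rate = 15124.2 mm / 14431 years ≈ 1.048 mm/yr.
B spans 42812.5 / 1.048 = 40851.62 years ≈ 40852 annual layers.

40852 annual layers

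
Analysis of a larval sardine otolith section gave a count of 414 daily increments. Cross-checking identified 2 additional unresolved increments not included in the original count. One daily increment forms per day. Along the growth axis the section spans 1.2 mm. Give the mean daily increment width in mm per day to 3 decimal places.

Adjusted count: 414 + 2 = 416 daily increments.
Mean rate = 1.2 mm / 416 days ≈ 0.003 mm per day.

0.003 mm per day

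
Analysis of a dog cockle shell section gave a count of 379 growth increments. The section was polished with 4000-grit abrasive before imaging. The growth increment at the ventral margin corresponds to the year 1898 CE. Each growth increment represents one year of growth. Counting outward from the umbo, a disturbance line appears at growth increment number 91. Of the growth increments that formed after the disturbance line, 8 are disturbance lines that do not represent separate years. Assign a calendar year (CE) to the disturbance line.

1618 CE

Between growth increment 91 and the ventral margin there are 379 − 91 = 288 growth increments.
Excluding 8 false growth increments: 288 − 8 = 280.
Counting back 280 years from 1898 CE places the disturbance line in 1898 − 280 = 1618 CE.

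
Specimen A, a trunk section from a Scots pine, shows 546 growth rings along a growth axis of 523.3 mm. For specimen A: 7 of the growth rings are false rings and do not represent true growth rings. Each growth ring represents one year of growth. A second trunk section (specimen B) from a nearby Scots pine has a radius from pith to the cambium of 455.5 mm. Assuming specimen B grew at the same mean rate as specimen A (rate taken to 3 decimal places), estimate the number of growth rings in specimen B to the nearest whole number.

Specimen A: true growth ring count = 546 − 7 = 539.
A: 523.3 mm over 539 years gives 523.3 / 539 ≈ 0.971 mm/yr.
For B, 455.5 / 0.971 = 469.10 years ≈ 469 growth rings.

469 growth rings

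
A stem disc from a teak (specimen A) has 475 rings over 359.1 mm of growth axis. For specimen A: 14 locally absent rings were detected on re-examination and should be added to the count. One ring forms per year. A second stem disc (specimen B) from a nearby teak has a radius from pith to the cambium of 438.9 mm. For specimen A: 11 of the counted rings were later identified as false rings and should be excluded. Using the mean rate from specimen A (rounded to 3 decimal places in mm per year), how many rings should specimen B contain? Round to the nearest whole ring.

584 rings

Specimen A: adjusted count: 475 − 11 + 14 = 478 rings.
A: 359.1 mm over 478 years gives 359.1 / 478 ≈ 0.751 mm per year.
B spans 438.9 / 0.751 = 584.42 years ≈ 584 rings.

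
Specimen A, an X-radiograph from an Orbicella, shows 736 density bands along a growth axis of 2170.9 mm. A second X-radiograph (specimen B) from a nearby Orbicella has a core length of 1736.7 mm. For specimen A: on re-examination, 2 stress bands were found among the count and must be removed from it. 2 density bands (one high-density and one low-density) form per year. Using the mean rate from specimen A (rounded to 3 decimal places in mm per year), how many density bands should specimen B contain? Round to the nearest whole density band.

587 density bands

Specimen A: correcting the raw count gives 736 − 2 = 734 true density bands.
Specimen A: 734 density bands at 2 per year is 734 / 2 = 367 years.
A: Extension rate ≈ 2170.9 / 367 = 5.915 mm/year.
Specimen B: 1736.7 mm / 5.915 mm per year = 293.61 years; at 2 density bands per year that is 293.61 × 2 ≈ 587 density bands.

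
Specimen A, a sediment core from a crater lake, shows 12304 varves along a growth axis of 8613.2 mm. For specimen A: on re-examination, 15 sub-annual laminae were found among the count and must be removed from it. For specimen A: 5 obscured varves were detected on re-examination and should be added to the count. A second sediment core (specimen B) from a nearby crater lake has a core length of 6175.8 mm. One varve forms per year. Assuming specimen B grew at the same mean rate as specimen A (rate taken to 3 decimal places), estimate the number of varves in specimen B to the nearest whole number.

8810 varves

Specimen A: correcting the raw count gives 12304 − 15 + 5 = 12294 true varves.
A: Mean rate = 8613.2 mm / 12294 years ≈ 0.701 mm per year.
For B, 6175.8 / 0.701 = 8809.99 years ≈ 8810 varves.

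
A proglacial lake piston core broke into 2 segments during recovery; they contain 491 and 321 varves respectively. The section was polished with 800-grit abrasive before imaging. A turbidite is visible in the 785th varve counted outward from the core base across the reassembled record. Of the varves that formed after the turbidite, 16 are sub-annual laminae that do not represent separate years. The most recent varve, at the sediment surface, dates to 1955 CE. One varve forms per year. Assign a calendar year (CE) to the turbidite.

Total varves = 491 + 321 = 812.
Between varve 785 and the sediment surface there are 812 − 785 = 27 varves.
Removing the 16 false varves leaves 27 − 16 = 11 true varves beyond the turbidite.
Counting back 11 years from 1955 CE places the turbidite in 1955 − 11 = 1944 CE.

1944 CE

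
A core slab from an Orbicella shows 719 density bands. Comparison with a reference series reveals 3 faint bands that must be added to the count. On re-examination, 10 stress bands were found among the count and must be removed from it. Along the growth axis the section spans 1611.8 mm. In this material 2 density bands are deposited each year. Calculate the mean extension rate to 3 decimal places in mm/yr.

Adjusted count: 719 − 10 + 3 = 712 density bands.
712 density bands at 2 per year is 712 / 2 = 356 years.
Mean rate = 1611.8 mm / 356 years ≈ 4.528 mm/yr.

4.528 mm/yr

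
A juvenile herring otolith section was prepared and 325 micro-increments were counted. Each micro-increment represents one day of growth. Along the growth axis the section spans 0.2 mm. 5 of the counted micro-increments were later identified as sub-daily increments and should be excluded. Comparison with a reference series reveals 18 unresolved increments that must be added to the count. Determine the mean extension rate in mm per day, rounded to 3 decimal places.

After corrections the count is 325 − 5 + 18 = 338 micro-increments.
0.2 mm over 338 days gives 0.2 / 338 ≈ 0.001 mm per day.

0.001 mm per day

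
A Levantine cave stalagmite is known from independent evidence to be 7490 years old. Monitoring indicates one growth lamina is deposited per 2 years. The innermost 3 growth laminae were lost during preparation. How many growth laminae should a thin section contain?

3742 growth laminae

One growth lamina every 2 years means 7490 / 2 = 3745 growth laminae.
Less the 3 uncaptured growth laminae: 3745 − 3 = 3742.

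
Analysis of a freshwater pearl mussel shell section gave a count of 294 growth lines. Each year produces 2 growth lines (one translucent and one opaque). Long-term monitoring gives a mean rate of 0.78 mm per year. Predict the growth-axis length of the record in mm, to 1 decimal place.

Dividing by 2 growth lines per year: 294 / 2 = 147 years.
Length ≈ 0.78 × 147 = 114.7 mm.

114.7 mm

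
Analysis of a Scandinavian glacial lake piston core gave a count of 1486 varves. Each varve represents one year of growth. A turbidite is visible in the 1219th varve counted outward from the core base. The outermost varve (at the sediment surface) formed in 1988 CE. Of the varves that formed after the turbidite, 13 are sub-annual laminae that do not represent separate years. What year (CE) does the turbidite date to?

1734 CE

Between varve 1219 and the sediment surface there are 1486 − 1219 = 267 varves.
Removing the 13 false varves leaves 267 − 13 = 254 true varves beyond the turbidite.
Counting back 254 years from 1988 CE places the turbidite in 1988 − 254 = 1734 CE.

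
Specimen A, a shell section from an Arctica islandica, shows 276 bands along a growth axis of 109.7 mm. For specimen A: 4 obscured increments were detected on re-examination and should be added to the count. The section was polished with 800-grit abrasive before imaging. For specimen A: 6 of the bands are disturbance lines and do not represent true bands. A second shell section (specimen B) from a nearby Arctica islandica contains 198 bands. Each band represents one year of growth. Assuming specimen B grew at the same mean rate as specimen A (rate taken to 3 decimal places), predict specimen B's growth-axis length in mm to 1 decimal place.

79.2 mm

Specimen A: true band count = 276 − 6 + 4 = 274.
A: Mean rate = 109.7 mm / 274 years ≈ 0.400 mm/year.
B's length ≈ 0.400 × 198 = 79.2 mm.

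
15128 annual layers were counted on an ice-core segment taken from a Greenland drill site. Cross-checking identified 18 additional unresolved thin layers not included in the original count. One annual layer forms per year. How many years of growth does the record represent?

15146 years

Correcting the raw count gives 15128 + 18 = 15146 true annual layers.
One annual layer per year makes the duration 15146 years.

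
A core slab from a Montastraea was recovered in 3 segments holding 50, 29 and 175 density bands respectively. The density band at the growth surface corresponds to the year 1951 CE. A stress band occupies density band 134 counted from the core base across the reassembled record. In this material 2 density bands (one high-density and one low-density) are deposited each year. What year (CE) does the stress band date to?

1891 CE

Total density bands = 50 + 29 + 175 = 254.
The stress band sits at density band 134 from the core base, so 254 − 134 = 120 density bands formed after it.
With 2 density bands per year, 120 / 2 = 60 years.
1951 − 60 = 1891 CE.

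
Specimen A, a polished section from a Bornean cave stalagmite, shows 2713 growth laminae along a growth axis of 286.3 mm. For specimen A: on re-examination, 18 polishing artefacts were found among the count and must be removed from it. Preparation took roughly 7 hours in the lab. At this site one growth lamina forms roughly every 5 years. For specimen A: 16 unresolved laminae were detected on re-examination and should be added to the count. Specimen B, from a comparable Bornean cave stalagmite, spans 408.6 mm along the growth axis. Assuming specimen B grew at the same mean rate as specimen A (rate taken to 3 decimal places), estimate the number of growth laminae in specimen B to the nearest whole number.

Specimen A: after corrections the count is 2713 − 18 + 16 = 2711 growth laminae.
Specimen A: at 5 years per growth lamina, 2711 × 5 = 13555 years.
A: Mean rate = 286.3 mm / 13555 years ≈ 0.021 mm per year.
For B, 408.6 / 0.021 = 19457.14 years; at 5 years per growth lamina that is 19457.14 / 5 ≈ 3891 growth laminae.

3891 growth laminae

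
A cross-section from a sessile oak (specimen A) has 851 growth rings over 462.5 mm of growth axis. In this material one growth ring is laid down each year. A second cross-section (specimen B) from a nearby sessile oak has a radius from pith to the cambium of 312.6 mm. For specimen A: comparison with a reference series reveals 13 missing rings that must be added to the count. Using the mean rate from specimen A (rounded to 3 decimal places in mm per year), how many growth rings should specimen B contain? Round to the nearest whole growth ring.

584 growth rings

Specimen A: correcting the raw count gives 851 + 13 = 864 true growth rings.
A: Mean rate = 462.5 mm / 864 years ≈ 0.535 mm per year.
B spans 312.6 / 0.535 = 584.30 years ≈ 584 growth rings.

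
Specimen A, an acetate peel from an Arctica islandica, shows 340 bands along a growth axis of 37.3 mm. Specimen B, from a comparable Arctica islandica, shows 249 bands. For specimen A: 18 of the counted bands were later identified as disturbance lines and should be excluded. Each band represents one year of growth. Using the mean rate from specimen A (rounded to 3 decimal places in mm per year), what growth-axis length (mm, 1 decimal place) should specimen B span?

Specimen A: after corrections the count is 340 − 18 = 322 bands.
A: Extension rate ≈ 37.3 / 322 = 0.116 mm/yr.
For B, 0.116 mm/year × 249 years = 28.9 mm.

28.9 mm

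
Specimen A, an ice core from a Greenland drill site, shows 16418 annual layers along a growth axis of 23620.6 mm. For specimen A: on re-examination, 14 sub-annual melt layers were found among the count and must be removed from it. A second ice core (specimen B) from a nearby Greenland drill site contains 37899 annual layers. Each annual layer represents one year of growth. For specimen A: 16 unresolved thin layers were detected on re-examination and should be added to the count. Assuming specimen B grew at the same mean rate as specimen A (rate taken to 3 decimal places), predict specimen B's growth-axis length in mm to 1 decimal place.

54536.7 mm

Specimen A: adjusted count: 16418 − 14 + 16 = 16420 annual layers.
A: Extension rate ≈ 23620.6 / 16420 = 1.439 mm/yr.
Length of B = 1.439 × 37899 = 54536.7 mm.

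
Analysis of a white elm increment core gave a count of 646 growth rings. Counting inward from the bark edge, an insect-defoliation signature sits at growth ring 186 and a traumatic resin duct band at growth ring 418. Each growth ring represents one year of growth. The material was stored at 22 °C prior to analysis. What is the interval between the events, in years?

Separation: 418 − 186 = 232 growth rings.
At one growth ring per year, 232 years elapsed between them.

232 yr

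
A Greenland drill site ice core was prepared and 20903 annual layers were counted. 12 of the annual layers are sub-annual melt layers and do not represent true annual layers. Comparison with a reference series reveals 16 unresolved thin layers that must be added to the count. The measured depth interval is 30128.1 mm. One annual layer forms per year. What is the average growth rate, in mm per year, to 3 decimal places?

Correcting the raw count gives 20903 − 12 + 16 = 20907 true annual layers.
Extension rate ≈ 30128.1 / 20907 = 1.441 mm per year.

1.441 mm per year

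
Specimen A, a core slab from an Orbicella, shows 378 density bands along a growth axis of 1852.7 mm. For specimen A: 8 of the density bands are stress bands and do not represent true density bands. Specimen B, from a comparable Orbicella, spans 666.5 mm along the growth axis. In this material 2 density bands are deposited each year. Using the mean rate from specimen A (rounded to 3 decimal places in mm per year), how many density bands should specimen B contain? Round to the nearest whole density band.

133 density bands

Specimen A: adjusted count: 378 − 8 = 370 density bands.
Specimen A: with 2 density bands per year, 370 / 2 = 185 years.
A: Extension rate ≈ 1852.7 / 185 = 10.015 mm per year.
B spans 666.5 / 10.015 = 66.55 years; at 2 density bands per year that is 66.55 × 2 ≈ 133 density bands.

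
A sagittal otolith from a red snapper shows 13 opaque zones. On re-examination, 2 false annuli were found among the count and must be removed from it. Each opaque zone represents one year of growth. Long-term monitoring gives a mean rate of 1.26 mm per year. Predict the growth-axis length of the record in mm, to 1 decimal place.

Adjusted count: 13 − 2 = 11 opaque zones.
Predicted length = 1.26 mm/year × 11 years = 13.9 mm.

13.9 mm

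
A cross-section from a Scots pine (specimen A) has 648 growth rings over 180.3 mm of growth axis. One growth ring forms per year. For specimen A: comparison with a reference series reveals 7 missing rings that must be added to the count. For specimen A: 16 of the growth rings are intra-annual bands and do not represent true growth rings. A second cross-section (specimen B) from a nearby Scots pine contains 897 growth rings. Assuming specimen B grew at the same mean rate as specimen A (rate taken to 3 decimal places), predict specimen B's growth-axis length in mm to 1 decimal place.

253.0 mm

Specimen A: correcting the raw count gives 648 − 16 + 7 = 639 true growth rings.
A: Mean rate = 180.3 mm / 639 years ≈ 0.282 mm per year.
B's length ≈ 0.282 × 897 = 253.0 mm.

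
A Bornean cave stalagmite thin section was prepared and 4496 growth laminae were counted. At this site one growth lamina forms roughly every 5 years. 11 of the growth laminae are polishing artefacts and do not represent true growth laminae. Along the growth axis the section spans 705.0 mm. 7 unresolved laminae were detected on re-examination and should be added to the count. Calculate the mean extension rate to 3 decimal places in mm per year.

0.031 mm per year

True growth lamina count = 4496 − 11 + 7 = 4492.
At 5 years per growth lamina, 4492 × 5 = 22460 years.
705.0 mm over 22460 years gives 705.0 / 22460 ≈ 0.031 mm per year.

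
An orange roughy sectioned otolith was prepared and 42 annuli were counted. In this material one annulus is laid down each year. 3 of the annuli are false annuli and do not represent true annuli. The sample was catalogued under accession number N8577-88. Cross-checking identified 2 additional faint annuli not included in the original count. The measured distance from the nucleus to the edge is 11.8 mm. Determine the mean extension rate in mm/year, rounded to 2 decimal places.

0.29 mm/year

Adjusted count: 42 − 3 + 2 = 41 annuli.
11.8 mm over 41 years gives 11.8 / 41 ≈ 0.29 mm/year.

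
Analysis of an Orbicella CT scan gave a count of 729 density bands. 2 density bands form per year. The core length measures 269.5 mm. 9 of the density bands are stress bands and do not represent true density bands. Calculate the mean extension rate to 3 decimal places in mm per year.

Adjusted count: 729 − 9 = 720 density bands.
Dividing by 2 density bands per year: 720 / 2 = 360 years.
Mean rate = 269.5 mm / 360 years ≈ 0.749 mm per year.

0.749 mm per year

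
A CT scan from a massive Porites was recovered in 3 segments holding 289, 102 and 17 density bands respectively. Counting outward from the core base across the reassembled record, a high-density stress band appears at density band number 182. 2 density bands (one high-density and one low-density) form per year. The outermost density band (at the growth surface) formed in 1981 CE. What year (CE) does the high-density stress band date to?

1868 CE

Total density bands = 289 + 102 + 17 = 408.
408 − 182 = 226 density bands lie beyond the high-density stress band toward the growth surface.
With 2 density bands per year, 226 / 2 = 113 years.
1981 − 113 = 1868 CE.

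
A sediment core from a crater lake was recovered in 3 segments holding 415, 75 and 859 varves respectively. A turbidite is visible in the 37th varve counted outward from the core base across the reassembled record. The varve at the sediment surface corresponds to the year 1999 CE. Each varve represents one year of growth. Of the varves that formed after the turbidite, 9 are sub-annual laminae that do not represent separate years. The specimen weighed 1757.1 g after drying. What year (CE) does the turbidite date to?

Total varves = 415 + 75 + 859 = 1349.
The turbidite sits at varve 37 from the core base, so 1349 − 37 = 1312 varves formed after it.
1312 − 9 false = 1303 true varves after the turbidite.
Counting back 1303 years from 1999 CE places the turbidite in 1999 − 1303 = 696 CE.

696 CE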